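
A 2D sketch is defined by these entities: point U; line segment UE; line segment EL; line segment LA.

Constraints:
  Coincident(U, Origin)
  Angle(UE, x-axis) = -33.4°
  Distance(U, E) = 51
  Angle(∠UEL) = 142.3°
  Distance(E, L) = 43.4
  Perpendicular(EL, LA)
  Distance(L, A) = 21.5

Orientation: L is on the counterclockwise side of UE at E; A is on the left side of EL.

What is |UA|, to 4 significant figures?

84.31

∠UEL = 142.3°, so EL runs at -33.4° + (180° − 142.3°) = 4.300° from the x-axis; with |EL| = 43.4, L = E + 43.4·(cos 4.300°, sin 4.300°) = (85.86, -24.82). EL ⟂ LA; with |LA| = 21.5 on the left of EL, A = L + 21.5·(-0.07498, 0.9972) = (84.24, -3.381). Then |UA| = |A − U| = 84.31.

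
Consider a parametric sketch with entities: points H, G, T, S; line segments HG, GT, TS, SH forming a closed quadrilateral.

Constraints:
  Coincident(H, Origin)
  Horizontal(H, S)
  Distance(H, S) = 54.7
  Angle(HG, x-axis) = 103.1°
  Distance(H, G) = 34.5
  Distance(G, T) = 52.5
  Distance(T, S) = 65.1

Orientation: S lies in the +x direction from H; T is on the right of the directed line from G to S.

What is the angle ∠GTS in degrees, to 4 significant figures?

73.37°

Checks: |GT| = 52.50 ✓; |TS| = 65.10 ✓.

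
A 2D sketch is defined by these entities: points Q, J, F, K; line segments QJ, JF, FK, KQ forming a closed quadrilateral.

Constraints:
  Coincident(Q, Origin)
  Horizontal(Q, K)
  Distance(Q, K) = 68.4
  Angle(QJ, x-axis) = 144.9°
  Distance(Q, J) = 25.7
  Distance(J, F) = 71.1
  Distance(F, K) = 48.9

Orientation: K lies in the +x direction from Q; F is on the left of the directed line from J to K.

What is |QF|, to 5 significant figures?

61.537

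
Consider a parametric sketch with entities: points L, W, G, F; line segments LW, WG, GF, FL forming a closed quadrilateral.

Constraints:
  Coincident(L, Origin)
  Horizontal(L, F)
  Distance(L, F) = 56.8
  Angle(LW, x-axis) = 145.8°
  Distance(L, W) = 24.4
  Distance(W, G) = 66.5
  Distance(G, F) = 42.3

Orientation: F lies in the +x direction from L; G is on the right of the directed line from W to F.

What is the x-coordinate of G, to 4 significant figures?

28.58

Checks: |WG| = 66.50 ✓; |GF| = 42.30 ✓.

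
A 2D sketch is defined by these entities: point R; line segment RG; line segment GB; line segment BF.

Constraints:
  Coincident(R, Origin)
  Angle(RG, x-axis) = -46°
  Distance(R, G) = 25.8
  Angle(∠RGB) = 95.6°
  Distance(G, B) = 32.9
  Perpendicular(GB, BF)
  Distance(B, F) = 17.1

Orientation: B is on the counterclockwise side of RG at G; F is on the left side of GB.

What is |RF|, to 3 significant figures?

36.4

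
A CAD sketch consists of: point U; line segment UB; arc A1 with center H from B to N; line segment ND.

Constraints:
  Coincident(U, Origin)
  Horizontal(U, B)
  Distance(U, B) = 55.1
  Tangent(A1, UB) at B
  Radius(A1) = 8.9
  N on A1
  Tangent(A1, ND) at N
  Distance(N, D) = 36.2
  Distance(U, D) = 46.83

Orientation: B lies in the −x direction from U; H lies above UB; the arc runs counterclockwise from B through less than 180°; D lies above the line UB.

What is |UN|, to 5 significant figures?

47.544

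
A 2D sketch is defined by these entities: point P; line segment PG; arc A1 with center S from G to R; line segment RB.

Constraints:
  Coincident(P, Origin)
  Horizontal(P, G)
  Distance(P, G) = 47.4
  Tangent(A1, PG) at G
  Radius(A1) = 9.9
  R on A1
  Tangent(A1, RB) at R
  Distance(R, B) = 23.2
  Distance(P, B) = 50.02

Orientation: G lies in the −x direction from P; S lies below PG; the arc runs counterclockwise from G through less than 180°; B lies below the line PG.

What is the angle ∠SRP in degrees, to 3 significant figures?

28.8°

P is at the origin; P and G share the same y with |PG| = 47.4 and G on the −x side, so G = (-47.4, 0.00). The tangent condition forces SG to be normal to PG, so S = G + (0, -9.9) = (-47.4, -9.90). Since SR ⟂ RB (tangency), |SB| = √(9.9² + 23.2²) = 25.2 regardless of where R sits on A1. So B lies on both circle(P, 50.02) and circle(S, 25.2); the below-PG intersection is B = (-37.5, -33.1). R is the foot of the tangent from B: R = (-54.3, -17.0).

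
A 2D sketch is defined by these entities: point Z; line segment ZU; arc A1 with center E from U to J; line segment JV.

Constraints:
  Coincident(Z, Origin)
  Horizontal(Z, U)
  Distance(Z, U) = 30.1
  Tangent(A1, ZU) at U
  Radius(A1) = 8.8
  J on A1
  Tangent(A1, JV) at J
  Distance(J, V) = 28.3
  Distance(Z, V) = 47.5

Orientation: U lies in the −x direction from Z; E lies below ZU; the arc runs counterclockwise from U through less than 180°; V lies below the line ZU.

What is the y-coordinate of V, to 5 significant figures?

-38.363

Z is at the origin; Z and U share the same y with |ZU| = 30.1 and U on the −x side, so U = (-30.100, 0.0000). The tangent condition forces EU to be normal to ZU, so E = U + (0, -8.8) = (-30.100, -8.8000). Since EJ ⟂ JV (tangency), |EV| = √(8.8² + 28.3²) = 29.637 regardless of where J sits on A1. So V lies on both circle(Z, 47.5) and circle(E, 29.637); the below-ZU intersection is V = (-28.010, -38.363). J is the foot of the tangent from V: J = (-38.298, -11.999).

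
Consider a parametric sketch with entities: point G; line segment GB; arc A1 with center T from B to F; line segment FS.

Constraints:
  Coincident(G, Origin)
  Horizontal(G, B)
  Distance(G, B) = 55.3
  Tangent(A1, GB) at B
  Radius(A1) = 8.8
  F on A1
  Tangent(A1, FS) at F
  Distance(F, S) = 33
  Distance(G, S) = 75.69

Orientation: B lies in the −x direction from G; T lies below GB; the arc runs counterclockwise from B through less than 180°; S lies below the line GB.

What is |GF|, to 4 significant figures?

64.74

Checks: |TF| = 8.800 ✓; ∠(TF, FS) = 90.00° ✓; |FS| = 33.00 ✓; |GS| = 75.69 ✓.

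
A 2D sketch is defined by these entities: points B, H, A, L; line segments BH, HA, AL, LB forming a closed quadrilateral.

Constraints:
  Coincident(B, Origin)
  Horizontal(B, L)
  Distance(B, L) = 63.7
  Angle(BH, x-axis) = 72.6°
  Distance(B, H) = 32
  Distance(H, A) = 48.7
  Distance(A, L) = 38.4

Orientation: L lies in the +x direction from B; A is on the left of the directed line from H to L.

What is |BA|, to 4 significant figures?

69.05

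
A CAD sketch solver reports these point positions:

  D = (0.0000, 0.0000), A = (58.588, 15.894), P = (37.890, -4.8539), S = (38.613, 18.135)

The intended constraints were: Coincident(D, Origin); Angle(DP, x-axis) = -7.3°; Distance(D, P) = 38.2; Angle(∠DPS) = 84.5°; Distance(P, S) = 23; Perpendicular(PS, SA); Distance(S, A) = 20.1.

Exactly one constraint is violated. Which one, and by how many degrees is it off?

Perpendicular(PS, SA) — off by 4.60°.

D = (0.00, 0.00) ✓; DP at -7.300° ✓; |DP| = 38.20 ✓; ∠DPS = 84.50° ✓; |PS| = 23.00 ✓; ∠(PS, SA) = 94.60° ✗; |SA| = 20.10 ✓.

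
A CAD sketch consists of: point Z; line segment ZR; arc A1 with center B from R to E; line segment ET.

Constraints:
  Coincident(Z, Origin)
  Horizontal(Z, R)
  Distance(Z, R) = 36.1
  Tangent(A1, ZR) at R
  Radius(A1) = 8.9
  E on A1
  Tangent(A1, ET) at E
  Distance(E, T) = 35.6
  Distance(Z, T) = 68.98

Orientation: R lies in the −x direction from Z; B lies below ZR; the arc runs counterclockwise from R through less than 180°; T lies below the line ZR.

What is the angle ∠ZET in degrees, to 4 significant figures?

117.6°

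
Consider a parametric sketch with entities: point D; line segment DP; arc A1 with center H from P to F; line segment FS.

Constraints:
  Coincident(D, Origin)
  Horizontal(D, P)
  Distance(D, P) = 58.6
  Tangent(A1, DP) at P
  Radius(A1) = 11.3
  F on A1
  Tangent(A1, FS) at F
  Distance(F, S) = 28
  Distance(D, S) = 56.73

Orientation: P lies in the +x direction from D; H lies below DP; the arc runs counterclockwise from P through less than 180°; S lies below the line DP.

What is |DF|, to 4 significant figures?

48.38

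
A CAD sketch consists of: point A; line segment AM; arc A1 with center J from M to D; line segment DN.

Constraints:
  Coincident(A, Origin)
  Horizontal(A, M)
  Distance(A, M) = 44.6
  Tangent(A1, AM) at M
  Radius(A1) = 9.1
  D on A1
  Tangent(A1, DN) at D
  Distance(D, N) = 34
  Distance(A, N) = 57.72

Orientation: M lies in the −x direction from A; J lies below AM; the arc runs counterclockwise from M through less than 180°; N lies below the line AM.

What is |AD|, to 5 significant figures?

54.373

A is at the origin; AM is horizontal with |AM| = 44.6 and M on the −x side, so M = (-44.600, 0.0000). Tangency of A1 to AM means the radius JM is perpendicular to AM, so J = M + (0, -9.1) = (-44.600, -9.1000). Since JD ⟂ DN (tangency), |JN| = √(9.1² + 34.0²) = 35.197 regardless of where D sits on A1. So N lies on both circle(A, 57.72) and circle(J, 35.197); the below-AM intersection is N = (-37.788, -43.631). D is the foot of the tangent from N: D = (-52.769, -13.110).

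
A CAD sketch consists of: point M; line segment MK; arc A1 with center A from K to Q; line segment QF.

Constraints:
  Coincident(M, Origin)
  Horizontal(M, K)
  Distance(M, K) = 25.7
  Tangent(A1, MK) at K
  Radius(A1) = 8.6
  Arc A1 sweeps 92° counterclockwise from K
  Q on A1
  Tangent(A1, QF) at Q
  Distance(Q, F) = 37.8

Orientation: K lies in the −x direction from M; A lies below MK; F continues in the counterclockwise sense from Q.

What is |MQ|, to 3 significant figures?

35.4

A1 meets MK tangentially, so AK is at right angles to MK, so A = K + (0, -8.6) = (-25.7, -8.60). On A1, K sits at bearing 90° from A; a 92° counterclockwise sweep puts Q at bearing 182°, so Q = A + 8.6·(cos 182°, sin 182°) = (-34.3, -8.90). Then |MQ| = |Q − M| = 35.4.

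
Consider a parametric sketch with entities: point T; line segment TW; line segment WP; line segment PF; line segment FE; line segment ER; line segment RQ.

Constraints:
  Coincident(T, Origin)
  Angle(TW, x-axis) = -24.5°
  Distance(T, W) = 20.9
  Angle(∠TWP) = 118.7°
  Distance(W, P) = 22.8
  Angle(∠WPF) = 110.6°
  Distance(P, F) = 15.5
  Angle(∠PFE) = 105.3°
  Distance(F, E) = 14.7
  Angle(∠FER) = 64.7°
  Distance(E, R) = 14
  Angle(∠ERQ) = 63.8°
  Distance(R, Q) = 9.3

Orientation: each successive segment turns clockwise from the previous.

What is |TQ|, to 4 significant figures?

33.40

T is at the origin; TW runs at -24.5° with length 20.9, so W = (19.02, -8.667). ∠TWP = 118.7° gives WP at -85.80° from the x-axis; with |WP| = 22.8, P = (20.69, -31.41). ∠WPF = 110.6° gives PF at -155.2° from the x-axis; with |PF| = 15.5, F = (6.617, -37.91). ∠PFE = 105.3° gives FE at 130.1° from the x-axis; with |FE| = 14.7, E = (-2.851, -26.66). ∠FER = 64.7° gives ER at 14.80° from the x-axis; with |ER| = 14.0, R = (10.68, -23.09). ∠ERQ = 63.8° gives RQ at -101.4° from the x-axis; with |RQ| = 9.3, Q = (8.846, -32.20). Then |TQ| = |Q − T| = 33.40.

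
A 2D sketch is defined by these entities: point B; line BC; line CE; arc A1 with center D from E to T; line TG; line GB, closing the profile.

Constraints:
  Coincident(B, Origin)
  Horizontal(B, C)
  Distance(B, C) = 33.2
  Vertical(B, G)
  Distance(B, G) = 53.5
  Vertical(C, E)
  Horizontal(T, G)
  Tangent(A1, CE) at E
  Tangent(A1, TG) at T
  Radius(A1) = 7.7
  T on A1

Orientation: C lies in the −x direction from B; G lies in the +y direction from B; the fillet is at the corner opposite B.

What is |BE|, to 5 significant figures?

56.567

B is at the origin; B and C share the same y with |BC| = 33.2 and C on the −x side, so C = (-33.200, 0.0000). BG is vertical with |BG| = 53.5 and G on the +y side, so G = (0.0000, 53.500). The virtual corner opposite B is at (-33.200, 53.500). The tangent condition forces DE to be normal to CE and A1 meets TG tangentially, so DT is at right angles to TG, with radius 7.7, so the center D sits 7.7 in from both sides at D = (-25.500, 45.800). That places the tangent points at E = (-33.200, 45.800) on CE and T = (-25.500, 53.500) on TG. Then |BE| = |E − B| = 56.567.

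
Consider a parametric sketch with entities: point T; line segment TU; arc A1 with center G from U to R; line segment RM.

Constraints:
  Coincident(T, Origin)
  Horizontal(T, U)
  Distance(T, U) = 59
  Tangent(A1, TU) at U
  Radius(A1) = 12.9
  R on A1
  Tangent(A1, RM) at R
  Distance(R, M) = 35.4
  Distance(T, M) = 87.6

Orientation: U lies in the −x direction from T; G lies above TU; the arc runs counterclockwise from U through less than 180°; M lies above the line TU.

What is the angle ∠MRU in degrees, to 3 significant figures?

114°

T is at the origin; T and U share the same y with |TU| = 59.0 and U on the −x side, so U = (-59.0, 0.00). Tangency of A1 to TU means the radius GU is perpendicular to TU, so G = U + (0, 12.9) = (-59.0, 12.9). Since GR ⟂ RM (tangency), |GM| = √(12.9² + 35.4²) = 37.7 regardless of where R sits on A1. So M lies on both circle(T, 87.6) and circle(G, 37.7); the above-TU intersection is M = (-73.5, 47.7). R is the foot of the tangent from M: R = (-49.5, 21.6).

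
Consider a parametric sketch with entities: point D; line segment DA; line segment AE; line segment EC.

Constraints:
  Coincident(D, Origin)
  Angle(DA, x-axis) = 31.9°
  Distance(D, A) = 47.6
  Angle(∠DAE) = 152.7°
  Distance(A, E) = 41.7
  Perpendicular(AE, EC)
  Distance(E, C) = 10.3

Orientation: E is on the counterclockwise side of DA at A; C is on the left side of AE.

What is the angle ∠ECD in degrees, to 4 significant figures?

97.82°

D is at the origin; DA runs at 31.9° with length 47.6, so A = 47.6·(cos 31.9°, sin 31.9°) = (40.41, 25.15). ∠DAE = 152.7°, so AE runs at 31.9° + (180° − 152.7°) = 59.20° from the x-axis; with |AE| = 41.7, E = A + 41.7·(cos 59.20°, sin 59.20°) = (61.76, 60.97). AE is perpendicular to EC; with |EC| = 10.3 on the left of AE, C = E + 10.3·(-0.8590, 0.5120) = (52.92, 66.25). Then cos ∠ECD = CE·CD / (|CE||CD|), giving 97.82°.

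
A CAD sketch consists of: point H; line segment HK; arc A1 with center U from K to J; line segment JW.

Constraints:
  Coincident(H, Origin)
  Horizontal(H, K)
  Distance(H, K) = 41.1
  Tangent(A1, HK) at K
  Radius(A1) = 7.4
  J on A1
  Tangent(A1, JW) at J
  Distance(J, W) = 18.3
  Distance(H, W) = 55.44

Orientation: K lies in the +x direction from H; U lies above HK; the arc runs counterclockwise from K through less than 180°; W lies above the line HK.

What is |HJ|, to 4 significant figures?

49.01

Checks: |UJ| = 7.400 ✓; ∠(UJ, JW) = 90.00° ✓; |JW| = 18.30 ✓; |HW| = 55.44 ✓.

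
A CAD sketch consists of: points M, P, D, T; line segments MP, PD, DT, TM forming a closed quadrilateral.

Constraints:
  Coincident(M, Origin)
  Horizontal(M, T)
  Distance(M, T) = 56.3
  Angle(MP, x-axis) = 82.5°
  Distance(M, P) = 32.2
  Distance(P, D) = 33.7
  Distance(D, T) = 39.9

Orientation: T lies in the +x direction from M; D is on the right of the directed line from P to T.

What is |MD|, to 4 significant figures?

16.41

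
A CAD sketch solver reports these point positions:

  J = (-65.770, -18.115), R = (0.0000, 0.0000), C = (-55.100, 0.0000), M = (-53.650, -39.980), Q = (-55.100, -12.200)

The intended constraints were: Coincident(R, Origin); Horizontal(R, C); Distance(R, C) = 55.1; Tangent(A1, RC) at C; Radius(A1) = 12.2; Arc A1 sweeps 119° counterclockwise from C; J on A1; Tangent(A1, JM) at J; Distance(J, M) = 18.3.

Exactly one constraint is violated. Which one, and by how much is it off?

Distance(J, M) = 18.3 — off by 6.70.

R = (0.00, 0.00) ✓; R.y = 0.00, C.y = 0.00 ✓; |RC| = 55.10 ✓; ∠(QC, CR) = 90.00° ✓; |QC| = 12.20 ✓; bearing(Q→J) − bearing(Q→C) = 119.0° ✓; |QJ| = 12.20 ✓; ∠(QJ, JM) = 90.00° ✓; |JM| = 25.00 ✗.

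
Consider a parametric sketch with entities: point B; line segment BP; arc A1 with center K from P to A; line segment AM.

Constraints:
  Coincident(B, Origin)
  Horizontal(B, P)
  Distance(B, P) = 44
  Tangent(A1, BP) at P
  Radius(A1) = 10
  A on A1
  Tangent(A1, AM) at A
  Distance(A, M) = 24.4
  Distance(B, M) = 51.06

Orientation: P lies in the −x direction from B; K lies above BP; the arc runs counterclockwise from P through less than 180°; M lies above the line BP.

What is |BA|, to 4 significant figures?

35.84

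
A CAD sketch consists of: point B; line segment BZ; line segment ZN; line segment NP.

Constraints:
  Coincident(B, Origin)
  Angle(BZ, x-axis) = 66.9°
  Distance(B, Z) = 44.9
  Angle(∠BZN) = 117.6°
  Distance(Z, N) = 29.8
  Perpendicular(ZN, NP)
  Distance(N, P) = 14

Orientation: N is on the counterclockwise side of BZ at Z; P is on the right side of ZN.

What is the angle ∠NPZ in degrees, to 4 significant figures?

64.84°

B is at the origin; BZ runs at 66.9° with length 44.9, so Z = 44.9·(cos 66.9°, sin 66.9°) = (17.62, 41.30). ∠BZN = 117.6°, so ZN runs at 66.9° + (180° − 117.6°) = 129.3° from the x-axis; with |ZN| = 29.8, N = Z + 29.8·(cos 129.3°, sin 129.3°) = (-1.259, 64.36). ZN ⟂ NP; with |NP| = 14.0 on the right of ZN, P = N + 14.0·(0.7738, 0.6334) = (9.575, 73.23). Then cos ∠NPZ = PN·PZ / (|PN||PZ|), giving 64.84°.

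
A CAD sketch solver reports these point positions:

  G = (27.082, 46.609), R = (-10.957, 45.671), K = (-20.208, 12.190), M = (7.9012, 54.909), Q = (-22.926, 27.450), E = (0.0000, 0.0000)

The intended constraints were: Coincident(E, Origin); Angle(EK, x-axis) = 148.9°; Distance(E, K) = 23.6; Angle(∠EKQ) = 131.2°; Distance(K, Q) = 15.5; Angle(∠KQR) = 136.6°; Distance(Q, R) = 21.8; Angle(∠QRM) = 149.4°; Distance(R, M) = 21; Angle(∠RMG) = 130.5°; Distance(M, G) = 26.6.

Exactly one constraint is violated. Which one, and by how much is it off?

Distance(M, G) = 26.6 — off by 5.70.

E = (0.00, 0.00) ✓; EK at 148.9° ✓; |EK| = 23.60 ✓; ∠EKQ = 131.2° ✓; |KQ| = 15.50 ✓; ∠KQR = 136.6° ✓; |QR| = 21.80 ✓; ∠QRM = 149.4° ✓; |RM| = 21.00 ✓; ∠RMG = 130.5° ✓; |MG| = 20.90 ✗.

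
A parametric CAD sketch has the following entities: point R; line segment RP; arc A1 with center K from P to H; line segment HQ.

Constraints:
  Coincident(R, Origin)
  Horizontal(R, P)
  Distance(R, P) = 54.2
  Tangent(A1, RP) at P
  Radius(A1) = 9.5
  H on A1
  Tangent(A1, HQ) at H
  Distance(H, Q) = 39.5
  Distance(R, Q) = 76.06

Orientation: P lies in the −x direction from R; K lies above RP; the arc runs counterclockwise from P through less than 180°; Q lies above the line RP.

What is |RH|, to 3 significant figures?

46.8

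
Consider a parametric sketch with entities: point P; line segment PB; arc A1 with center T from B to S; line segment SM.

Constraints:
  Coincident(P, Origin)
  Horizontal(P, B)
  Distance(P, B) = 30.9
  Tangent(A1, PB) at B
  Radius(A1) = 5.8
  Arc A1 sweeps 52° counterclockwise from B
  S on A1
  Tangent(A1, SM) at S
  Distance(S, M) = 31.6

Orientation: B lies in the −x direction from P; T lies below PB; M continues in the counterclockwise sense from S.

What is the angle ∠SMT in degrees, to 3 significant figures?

10.4°

P is at the origin; P and B share the same y with |PB| = 30.9 and B on the −x side, so B = (-30.9, 0.00). A1 meets PB tangentially, so TB is at right angles to PB, so T = B + (0, -5.8) = (-30.9, -5.80). On A1, B sits at bearing 90° from T; a 52° counterclockwise sweep puts S at bearing 142°, so S = T + 5.8·(cos 142°, sin 142°) = (-35.5, -2.23). The tangent condition forces TS to be normal to SM, so SM runs along (−sin 142°, cos 142°); with |SM| = 31.6, M = (-54.9, -27.1). Then cos ∠SMT = MS·MT / (|MS||MT|), giving 10.4°.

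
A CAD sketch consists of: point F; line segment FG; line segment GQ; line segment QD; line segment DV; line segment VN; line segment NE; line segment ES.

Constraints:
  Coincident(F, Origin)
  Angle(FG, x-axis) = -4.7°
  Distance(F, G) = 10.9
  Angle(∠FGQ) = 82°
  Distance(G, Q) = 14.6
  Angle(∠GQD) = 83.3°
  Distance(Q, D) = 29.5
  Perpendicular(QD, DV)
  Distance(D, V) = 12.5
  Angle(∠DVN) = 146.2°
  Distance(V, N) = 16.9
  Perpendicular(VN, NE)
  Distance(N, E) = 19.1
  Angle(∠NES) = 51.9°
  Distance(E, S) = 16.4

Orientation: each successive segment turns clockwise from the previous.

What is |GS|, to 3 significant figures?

18.5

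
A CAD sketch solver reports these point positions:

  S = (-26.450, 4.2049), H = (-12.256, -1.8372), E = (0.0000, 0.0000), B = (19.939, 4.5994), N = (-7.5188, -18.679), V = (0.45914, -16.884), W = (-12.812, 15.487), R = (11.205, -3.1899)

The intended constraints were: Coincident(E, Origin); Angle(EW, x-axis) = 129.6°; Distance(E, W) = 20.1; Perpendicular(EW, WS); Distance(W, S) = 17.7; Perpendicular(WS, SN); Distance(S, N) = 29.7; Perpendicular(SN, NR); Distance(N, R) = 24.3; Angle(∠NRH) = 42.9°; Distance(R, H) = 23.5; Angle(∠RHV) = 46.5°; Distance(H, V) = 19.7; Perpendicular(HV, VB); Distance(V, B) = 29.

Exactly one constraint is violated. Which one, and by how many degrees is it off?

Perpendicular(HV, VB) — off by 7.60°.

E = (0.00, 0.00) ✓; EW at 129.6° ✓; |EW| = 20.10 ✓; ∠(EW, WS) = 90.00° ✓; |WS| = 17.70 ✓; ∠(WS, SN) = 90.00° ✓; |SN| = 29.70 ✓; ∠(SN, NR) = 90.00° ✓; |NR| = 24.30 ✓; ∠NRH = 42.90° ✓; |RH| = 23.50 ✓; ∠RHV = 46.50° ✓; |HV| = 19.70 ✓; ∠(HV, VB) = 97.60° ✗; |VB| = 29.00 ✓.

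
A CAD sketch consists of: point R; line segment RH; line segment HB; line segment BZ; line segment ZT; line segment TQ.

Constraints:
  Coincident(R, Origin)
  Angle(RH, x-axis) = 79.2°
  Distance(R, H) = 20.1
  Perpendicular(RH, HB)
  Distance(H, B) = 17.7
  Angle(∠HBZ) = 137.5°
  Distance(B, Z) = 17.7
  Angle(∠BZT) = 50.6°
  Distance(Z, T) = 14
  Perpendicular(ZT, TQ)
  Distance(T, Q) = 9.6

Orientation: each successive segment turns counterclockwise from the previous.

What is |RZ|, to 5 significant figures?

31.809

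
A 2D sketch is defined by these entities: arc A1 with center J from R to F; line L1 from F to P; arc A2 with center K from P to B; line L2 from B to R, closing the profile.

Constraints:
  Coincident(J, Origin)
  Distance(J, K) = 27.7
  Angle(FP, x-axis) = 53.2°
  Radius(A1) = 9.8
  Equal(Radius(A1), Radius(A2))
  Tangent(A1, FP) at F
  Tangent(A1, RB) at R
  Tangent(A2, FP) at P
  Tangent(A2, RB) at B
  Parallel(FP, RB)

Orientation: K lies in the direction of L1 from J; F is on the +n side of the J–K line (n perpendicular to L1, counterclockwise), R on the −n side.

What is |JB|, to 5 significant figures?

29.382

The slot axis is L1's direction at 53.2°, so u = (cos 53.2°, sin 53.2°) = (0.59902, 0.80073) and n = (−sin 53.2°, cos 53.2°) = (-0.80073, 0.59902). J is at the origin and K lies 27.7 along u from J, so K = 27.7·u = (16.593, 22.180). Tangency of A1 to both parallel lines with radius 9.8 puts F and R at J ± 9.8·n: F = (-7.8472, 5.8704), R = (7.8472, -5.8704). Equal radii place P and B the same way about K: P = K + 9.8·n = (8.7458, 28.051), B = K − 9.8·n = (24.440, 16.310). Then |JB| = |B − J| = 29.382.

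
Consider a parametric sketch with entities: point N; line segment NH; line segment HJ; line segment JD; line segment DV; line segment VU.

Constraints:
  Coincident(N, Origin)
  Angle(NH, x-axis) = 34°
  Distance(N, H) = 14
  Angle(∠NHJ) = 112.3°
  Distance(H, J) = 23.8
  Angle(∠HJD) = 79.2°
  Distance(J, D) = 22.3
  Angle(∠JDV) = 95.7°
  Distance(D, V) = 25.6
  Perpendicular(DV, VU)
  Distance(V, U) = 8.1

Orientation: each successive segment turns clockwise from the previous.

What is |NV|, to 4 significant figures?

6.700

∠HJD = 79.2° gives JD at -134.5° from the x-axis; with |JD| = 22.3, D = (15.78, -21.28). ∠JDV = 95.7° gives DV at 141.2° from the x-axis; with |DV| = 25.6, V = (-4.174, -5.241). Then |NV| = |V − N| = 6.700.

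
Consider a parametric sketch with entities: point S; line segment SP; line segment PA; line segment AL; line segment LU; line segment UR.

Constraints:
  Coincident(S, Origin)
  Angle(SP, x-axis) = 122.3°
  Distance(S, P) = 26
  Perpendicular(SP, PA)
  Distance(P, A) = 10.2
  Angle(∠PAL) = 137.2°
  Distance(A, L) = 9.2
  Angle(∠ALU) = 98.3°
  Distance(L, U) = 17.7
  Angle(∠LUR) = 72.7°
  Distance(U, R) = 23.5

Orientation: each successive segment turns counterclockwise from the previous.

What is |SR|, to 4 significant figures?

24.82

S is at the origin; SP runs at 122.3° with length 26.0, so P = (-13.89, 21.98). The perpendicularity gives PA at right angles to SP, so PA runs at -147.7°; with |PA| = 10.2, A = (-22.51, 16.53). ∠PAL = 137.2° gives AL at -104.9° from the x-axis; with |AL| = 9.2, L = (-24.88, 7.636). ∠ALU = 98.3° gives LU at -23.20° from the x-axis; with |LU| = 17.7, U = (-8.612, 0.6630). ∠LUR = 72.7° gives UR at 84.10° from the x-axis; with |UR| = 23.5, R = (-6.196, 24.04). Then |SR| = |R − S| = 24.82.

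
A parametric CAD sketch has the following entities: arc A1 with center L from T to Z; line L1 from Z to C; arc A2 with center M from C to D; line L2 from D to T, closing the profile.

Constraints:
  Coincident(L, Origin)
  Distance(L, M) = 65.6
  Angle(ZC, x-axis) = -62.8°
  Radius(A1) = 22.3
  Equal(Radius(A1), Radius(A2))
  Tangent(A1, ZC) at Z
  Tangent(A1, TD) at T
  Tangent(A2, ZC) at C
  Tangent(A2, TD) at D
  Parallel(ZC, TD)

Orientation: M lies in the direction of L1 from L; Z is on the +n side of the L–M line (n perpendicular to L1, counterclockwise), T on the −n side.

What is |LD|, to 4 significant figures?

69.29

The slot axis is L1's direction at -62.8°, so u = (cos -62.8°, sin -62.8°) = (0.4571, -0.8894) and n = (−sin -62.8°, cos -62.8°) = (0.8894, 0.4571). L is at the origin and M lies 65.6 along u from L, so M = 65.6·u = (29.99, -58.35). Tangency of A1 to both parallel lines with radius 22.3 puts Z and T at L ± 22.3·n: Z = (19.83, 10.19), T = (-19.83, -10.19). Equal radii place C and D the same way about M: C = M + 22.3·n = (49.82, -48.15), D = M − 22.3·n = (10.15, -68.54). Then |LD| = |D − L| = 69.29.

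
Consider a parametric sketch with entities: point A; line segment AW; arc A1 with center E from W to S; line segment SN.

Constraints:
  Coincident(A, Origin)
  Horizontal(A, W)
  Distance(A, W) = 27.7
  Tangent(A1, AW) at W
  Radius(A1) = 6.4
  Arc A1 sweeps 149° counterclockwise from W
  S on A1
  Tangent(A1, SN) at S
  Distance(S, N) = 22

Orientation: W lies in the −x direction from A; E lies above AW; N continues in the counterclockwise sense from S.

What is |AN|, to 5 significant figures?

49.098

On A1, W sits at bearing -90° from E; a 149° counterclockwise sweep puts S at bearing 59°, so S = E + 6.4·(cos 59°, sin 59°) = (-24.404, 11.886). The tangent condition forces ES to be normal to SN, so SN runs along (−sin 59°, cos 59°); with |SN| = 22.0, N = (-43.261, 23.217). Then |AN| = |N − A| = 49.098.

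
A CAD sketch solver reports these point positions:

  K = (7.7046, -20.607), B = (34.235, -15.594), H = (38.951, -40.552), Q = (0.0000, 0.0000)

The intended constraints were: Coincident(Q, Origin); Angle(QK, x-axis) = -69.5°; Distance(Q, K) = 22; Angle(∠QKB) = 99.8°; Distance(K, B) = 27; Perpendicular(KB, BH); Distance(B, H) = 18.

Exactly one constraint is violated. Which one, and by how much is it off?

Distance(B, H) = 18 — off by 7.40.

Q = (0.00, 0.00) ✓; QK at -69.50° ✓; |QK| = 22.00 ✓; ∠QKB = 99.80° ✓; |KB| = 27.00 ✓; ∠(KB, BH) = 90.00° ✓; |BH| = 25.40 ✗.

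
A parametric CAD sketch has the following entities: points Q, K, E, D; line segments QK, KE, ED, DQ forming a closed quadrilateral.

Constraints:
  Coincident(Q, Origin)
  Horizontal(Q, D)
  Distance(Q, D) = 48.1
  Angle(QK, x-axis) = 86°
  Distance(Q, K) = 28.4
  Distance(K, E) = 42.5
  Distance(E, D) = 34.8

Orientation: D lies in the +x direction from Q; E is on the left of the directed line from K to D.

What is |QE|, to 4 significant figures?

55.97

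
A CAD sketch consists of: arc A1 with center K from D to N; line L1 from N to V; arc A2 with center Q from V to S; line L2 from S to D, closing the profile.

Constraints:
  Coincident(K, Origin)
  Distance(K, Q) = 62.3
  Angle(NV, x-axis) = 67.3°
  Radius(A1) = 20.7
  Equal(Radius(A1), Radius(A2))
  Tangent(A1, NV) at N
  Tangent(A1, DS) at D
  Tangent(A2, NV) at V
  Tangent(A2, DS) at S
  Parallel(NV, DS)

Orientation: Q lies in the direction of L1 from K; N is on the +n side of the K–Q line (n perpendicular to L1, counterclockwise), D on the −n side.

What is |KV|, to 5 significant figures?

65.649

The slot axis is L1's direction at 67.3°, so u = (cos 67.3°, sin 67.3°) = (0.38591, 0.92254) and n = (−sin 67.3°, cos 67.3°) = (-0.92254, 0.38591). K is at the origin and Q lies 62.3 along u from K, so Q = 62.3·u = (24.042, 57.474). Tangency of A1 to both parallel lines with radius 20.7 puts N and D at K ± 20.7·n: N = (-19.097, 7.9883), D = (19.097, -7.9883). Equal radii place V and S the same way about Q: V = Q + 20.7·n = (4.9454, 65.462), S = Q − 20.7·n = (43.138, 49.486). Then |KV| = |V − K| = 65.649.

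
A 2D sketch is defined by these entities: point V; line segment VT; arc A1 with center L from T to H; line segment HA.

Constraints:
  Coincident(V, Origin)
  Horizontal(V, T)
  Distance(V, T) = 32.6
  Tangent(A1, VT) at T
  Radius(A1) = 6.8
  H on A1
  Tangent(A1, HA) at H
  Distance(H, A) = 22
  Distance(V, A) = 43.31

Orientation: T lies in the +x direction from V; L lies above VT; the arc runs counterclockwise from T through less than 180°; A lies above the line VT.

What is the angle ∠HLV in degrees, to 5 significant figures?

171.70°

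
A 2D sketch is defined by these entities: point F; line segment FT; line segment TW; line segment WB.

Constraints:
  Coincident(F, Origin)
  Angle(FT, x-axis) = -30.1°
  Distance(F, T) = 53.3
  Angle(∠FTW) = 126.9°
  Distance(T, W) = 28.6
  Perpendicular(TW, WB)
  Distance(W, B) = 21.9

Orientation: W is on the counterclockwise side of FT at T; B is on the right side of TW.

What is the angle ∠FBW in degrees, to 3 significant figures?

43.2°

F is at the origin; FT runs at -30.1° with length 53.3, so T = 53.3·(cos -30.1°, sin -30.1°) = (46.1, -26.7). ∠FTW = 126.9°, so TW runs at -30.1° + (180° − 126.9°) = 23.0° from the x-axis; with |TW| = 28.6, W = T + 28.6·(cos 23.0°, sin 23.0°) = (72.4, -15.6). TW ⟂ WB; with |WB| = 21.9 on the right of TW, B = W + 21.9·(0.391, -0.921) = (81.0, -35.7). Then cos ∠FBW = BF·BW / (|BF||BW|), giving 43.2°.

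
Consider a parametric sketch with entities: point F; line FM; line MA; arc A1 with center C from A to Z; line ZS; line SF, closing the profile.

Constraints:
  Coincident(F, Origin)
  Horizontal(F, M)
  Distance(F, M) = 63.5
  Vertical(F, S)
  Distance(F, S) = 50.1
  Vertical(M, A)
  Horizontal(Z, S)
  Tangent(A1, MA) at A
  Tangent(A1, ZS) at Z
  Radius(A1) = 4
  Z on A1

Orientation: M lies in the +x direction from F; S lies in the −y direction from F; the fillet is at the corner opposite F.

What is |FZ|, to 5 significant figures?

77.783

F is at the origin; FM is horizontal with |FM| = 63.5 and M on the +x side, so M = (63.500, 0.0000). FS is vertical with |FS| = 50.1 and S on the −y side, so S = (0.0000, -50.100). The virtual corner opposite F is at (63.500, -50.100). Tangency of A1 to MA means the radius CA is perpendicular to MA and A1 meets ZS tangentially, so CZ is at right angles to ZS, with radius 4.0, so the center C sits 4.0 in from both sides at C = (59.500, -46.100). That places the tangent points at A = (63.500, -46.100) on MA and Z = (59.500, -50.100) on ZS. Then |FZ| = |Z − F| = 77.783.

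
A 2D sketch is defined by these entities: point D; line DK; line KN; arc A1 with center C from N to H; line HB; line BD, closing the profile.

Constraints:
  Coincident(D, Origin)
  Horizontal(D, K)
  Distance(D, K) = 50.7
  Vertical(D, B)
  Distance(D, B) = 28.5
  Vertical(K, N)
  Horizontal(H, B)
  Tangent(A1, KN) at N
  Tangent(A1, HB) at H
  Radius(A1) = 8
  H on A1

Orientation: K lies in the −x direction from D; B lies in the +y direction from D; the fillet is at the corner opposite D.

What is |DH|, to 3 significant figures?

51.3

D is at the origin; DK is horizontal with |DK| = 50.7 and K on the −x side, so K = (-50.7, 0.00). D and B share the same x with |DB| = 28.5 and B on the +y side, so B = (0.00, 28.5). The virtual corner opposite D is at (-50.7, 28.5). Tangency of A1 to KN means the radius CN is perpendicular to KN and the tangent condition forces CH to be normal to HB, with radius 8.0, so the center C sits 8.0 in from both sides at C = (-42.7, 20.5). That places the tangent points at N = (-50.7, 20.5) on KN and H = (-42.7, 28.5) on HB. Then |DH| = |H − D| = 51.3.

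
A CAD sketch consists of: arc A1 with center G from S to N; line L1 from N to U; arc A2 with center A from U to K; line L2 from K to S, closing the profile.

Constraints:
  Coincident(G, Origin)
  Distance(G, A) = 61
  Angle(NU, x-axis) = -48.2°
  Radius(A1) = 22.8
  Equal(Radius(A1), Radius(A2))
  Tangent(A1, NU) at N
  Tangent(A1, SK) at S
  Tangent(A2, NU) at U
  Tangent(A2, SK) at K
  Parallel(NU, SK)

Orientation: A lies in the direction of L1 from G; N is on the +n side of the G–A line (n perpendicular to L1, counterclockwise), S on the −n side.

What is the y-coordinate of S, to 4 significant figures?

-15.20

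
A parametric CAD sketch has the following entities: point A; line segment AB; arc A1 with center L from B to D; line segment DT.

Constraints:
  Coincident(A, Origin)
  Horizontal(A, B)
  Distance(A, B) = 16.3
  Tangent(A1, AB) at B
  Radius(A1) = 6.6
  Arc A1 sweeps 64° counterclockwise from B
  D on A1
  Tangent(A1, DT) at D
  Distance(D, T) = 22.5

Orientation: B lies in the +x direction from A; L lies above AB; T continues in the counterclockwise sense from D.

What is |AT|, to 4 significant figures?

40.03

On A1, B sits at bearing -90° from L; a 64° counterclockwise sweep puts D at bearing -26°, so D = L + 6.6·(cos -26°, sin -26°) = (22.23, 3.707). A1 meets DT tangentially, so LD is at right angles to DT, so DT runs along (−sin -26°, cos -26°); with |DT| = 22.5, T = (32.10, 23.93). Then |AT| = |T − A| = 40.03.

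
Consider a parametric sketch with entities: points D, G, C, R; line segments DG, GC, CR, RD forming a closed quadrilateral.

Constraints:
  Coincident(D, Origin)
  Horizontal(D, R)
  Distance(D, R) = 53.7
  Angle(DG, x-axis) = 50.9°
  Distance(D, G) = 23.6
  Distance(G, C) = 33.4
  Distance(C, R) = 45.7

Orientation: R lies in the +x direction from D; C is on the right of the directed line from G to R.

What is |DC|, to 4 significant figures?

18.12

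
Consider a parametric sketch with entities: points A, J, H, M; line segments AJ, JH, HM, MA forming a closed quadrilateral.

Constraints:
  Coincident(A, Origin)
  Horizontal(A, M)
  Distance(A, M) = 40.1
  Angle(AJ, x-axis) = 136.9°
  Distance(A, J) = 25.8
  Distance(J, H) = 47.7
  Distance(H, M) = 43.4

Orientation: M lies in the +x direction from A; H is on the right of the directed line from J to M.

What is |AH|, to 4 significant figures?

24.55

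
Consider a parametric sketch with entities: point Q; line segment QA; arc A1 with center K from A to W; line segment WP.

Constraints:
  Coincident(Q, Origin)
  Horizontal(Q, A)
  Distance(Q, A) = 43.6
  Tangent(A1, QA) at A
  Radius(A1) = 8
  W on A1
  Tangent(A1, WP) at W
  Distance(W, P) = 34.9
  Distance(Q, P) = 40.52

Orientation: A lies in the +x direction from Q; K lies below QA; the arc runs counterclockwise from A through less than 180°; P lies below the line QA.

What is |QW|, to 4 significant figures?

36.78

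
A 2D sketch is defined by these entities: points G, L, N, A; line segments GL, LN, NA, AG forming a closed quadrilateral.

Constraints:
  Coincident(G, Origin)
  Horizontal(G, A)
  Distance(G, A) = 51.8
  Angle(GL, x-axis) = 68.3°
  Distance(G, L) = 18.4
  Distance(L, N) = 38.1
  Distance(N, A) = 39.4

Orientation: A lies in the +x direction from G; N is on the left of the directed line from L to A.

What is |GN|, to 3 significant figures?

54.0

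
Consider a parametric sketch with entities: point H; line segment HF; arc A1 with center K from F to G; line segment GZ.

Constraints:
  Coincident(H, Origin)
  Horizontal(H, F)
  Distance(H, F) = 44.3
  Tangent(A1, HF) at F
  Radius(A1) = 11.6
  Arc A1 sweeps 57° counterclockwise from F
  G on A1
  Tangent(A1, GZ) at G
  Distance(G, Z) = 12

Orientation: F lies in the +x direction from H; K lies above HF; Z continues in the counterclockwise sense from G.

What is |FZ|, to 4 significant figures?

22.36

H is at the origin; H and F share the same y with |HF| = 44.3 and F on the +x side, so F = (44.30, 0.000). A1 meets HF tangentially, so KF is at right angles to HF, so K = F + (0, 11.6) = (44.30, 11.60). On A1, F sits at bearing -90° from K; a 57° counterclockwise sweep puts G at bearing -33°, so G = K + 11.6·(cos -33°, sin -33°) = (54.03, 5.282). A1 meets GZ tangentially, so KG is at right angles to GZ, so GZ runs along (−sin -33°, cos -33°); with |GZ| = 12.0, Z = (60.56, 15.35). Then |FZ| = |Z − F| = 22.36.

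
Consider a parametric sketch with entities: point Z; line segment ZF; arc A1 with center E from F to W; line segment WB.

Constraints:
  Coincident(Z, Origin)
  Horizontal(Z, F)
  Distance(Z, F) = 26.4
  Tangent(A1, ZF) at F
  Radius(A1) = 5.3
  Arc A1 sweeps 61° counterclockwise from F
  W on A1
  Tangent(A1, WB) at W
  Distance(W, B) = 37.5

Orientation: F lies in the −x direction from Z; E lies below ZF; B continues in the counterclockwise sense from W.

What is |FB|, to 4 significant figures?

42.22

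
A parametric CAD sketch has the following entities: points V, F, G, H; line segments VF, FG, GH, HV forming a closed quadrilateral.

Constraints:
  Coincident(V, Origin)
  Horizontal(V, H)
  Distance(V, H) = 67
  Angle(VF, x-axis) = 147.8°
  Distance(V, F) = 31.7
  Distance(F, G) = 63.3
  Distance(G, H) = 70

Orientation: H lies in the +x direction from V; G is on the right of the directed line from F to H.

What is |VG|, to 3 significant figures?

37.2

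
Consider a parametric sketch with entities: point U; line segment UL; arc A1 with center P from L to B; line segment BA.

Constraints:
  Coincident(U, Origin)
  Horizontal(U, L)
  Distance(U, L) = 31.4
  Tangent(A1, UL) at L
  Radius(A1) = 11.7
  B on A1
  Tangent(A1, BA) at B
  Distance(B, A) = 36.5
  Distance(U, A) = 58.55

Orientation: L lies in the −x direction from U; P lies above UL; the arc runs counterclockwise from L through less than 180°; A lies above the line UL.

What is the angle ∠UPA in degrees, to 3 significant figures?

109°

Checks: ∠(PL, LU) = 90.00° ✓; |PL| = 11.70 ✓; |PB| = 11.70 ✓; ∠(PB, BA) = 90.00° ✓; |BA| = 36.50 ✓; |UA| = 58.55 ✓.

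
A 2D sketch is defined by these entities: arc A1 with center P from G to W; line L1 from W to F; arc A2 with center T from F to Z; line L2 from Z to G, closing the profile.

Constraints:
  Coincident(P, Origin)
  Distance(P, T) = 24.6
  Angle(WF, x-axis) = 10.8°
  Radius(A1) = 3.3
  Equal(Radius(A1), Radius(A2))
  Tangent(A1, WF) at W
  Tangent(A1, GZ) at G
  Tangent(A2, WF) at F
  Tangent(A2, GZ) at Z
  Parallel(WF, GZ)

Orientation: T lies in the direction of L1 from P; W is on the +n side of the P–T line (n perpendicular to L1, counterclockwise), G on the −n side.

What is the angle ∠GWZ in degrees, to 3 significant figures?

75.0°

The slot axis is L1's direction at 10.8°, so u = (cos 10.8°, sin 10.8°) = (0.982, 0.187) and n = (−sin 10.8°, cos 10.8°) = (-0.187, 0.982). P is at the origin and T lies 24.6 along u from P, so T = 24.6·u = (24.2, 4.61). Tangency of A1 to both parallel lines with radius 3.3 puts W and G at P ± 3.3·n: W = (-0.618, 3.24), G = (0.618, -3.24). Equal radii place F and Z the same way about T: F = T + 3.3·n = (23.5, 7.85), Z = T − 3.3·n = (24.8, 1.37). Then cos ∠GWZ = WG·WZ / (|WG||WZ|), giving 75.0°.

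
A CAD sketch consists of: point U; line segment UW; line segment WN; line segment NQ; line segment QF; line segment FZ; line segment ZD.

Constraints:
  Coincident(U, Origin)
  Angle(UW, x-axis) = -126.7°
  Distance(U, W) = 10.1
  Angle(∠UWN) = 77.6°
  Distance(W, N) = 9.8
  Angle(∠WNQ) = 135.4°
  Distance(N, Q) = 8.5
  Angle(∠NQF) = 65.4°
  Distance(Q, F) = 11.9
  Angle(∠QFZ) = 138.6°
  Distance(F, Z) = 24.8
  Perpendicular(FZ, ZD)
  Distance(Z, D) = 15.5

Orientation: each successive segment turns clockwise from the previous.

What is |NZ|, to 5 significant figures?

28.325

∠NQF = 65.4° gives QF at -28.300° from the x-axis; with |QF| = 11.9, F = (-1.4263, 2.1501). ∠QFZ = 138.6° gives FZ at -69.700° from the x-axis; with |FZ| = 24.8, Z = (7.1777, -21.110). Then |NZ| = |Z − N| = 28.325.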